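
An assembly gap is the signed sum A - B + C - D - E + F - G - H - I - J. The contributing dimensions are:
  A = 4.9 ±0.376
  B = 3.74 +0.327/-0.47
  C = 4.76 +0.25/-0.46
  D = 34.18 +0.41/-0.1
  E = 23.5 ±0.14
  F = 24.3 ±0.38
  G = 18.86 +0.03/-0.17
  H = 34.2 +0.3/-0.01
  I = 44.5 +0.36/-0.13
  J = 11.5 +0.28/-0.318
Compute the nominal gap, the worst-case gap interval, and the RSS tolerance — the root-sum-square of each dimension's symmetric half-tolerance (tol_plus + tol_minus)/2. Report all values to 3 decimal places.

nominal=-136.520 wc=[-139.583,-134.176] rss=0.916

Stack each dimension's contribution:
  +A: nom +4.900 → Σnom=4.900; wc +0.376/-0.376 → slack +0.376/-0.376; half-tol=0.376, Σhalf²=0.141376
  -B: nom -3.740 → Σnom=1.160; wc +0.470/-0.327 → slack +0.846/-0.703; half-tol=0.398, Σhalf²=0.300178
  +C: nom +4.760 → Σnom=5.920; wc +0.250/-0.460 → slack +1.096/-1.163; half-tol=0.355, Σhalf²=0.426203
  -D: nom -34.180 → Σnom=-28.260; wc +0.100/-0.410 → slack +1.196/-1.573; half-tol=0.255, Σhalf²=0.491228
  -E: nom -23.500 → Σnom=-51.760; wc +0.140/-0.140 → slack +1.336/-1.713; half-tol=0.140, Σhalf²=0.510828
  +F: nom +24.300 → Σnom=-27.460; wc +0.380/-0.380 → slack +1.716/-2.093; half-tol=0.380, Σhalf²=0.655228
  -G: nom -18.860 → Σnom=-46.320; wc +0.170/-0.030 → slack +1.886/-2.123; half-tol=0.100, Σhalf²=0.665228
  -H: nom -34.200 → Σnom=-80.520; wc +0.010/-0.300 → slack +1.896/-2.423; half-tol=0.155, Σhalf²=0.689253
  -I: nom -44.500 → Σnom=-125.020; wc +0.130/-0.360 → slack +2.026/-2.783; half-tol=0.245, Σhalf²=0.749278
  -J: nom -11.500 → Σnom=-136.520; wc +0.318/-0.280 → slack +2.344/-3.063; half-tol=0.299, Σhalf²=0.838679
Nominal = -136.520. Worst-case = [-136.520 - 3.063, -136.520 + 2.344] = [-139.583, -134.176]. RSS = √0.838679 = 0.916.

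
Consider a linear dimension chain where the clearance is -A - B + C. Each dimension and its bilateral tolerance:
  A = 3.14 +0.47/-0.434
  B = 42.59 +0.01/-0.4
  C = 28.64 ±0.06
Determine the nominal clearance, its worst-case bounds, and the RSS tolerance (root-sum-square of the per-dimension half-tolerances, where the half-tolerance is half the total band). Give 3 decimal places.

Stack each dimension's contribution:
  -A: nom -3.140 → Σnom=-3.140; wc +0.434/-0.470 → slack +0.434/-0.470; half-tol=0.452, Σhalf²=0.204304
  -B: nom -42.590 → Σnom=-45.730; wc +0.400/-0.010 → slack +0.834/-0.480; half-tol=0.205, Σhalf²=0.246329
  +C: nom +28.640 → Σnom=-17.090; wc +0.060/-0.060 → slack +0.894/-0.540; half-tol=0.060, Σhalf²=0.249929
Nominal = -17.090. Worst-case = [-17.090 - 0.540, -17.090 + 0.894] = [-17.630, -16.196]. RSS = √0.249929 = 0.500.

nominal=-17.090 wc=[-17.630,-16.196] rss=0.500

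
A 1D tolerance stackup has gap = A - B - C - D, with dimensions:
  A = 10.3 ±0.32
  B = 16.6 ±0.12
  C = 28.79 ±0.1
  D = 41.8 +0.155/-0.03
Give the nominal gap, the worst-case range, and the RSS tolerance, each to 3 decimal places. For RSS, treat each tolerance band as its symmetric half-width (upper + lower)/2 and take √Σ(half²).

Stack each dimension's contribution:
  +A: nom +10.300 → Σnom=10.300; wc +0.320/-0.320 → slack +0.320/-0.320; half-tol=0.320, Σhalf²=0.102400
  -B: nom -16.600 → Σnom=-6.300; wc +0.120/-0.120 → slack +0.440/-0.440; half-tol=0.120, Σhalf²=0.116800
  -C: nom -28.790 → Σnom=-35.090; wc +0.100/-0.100 → slack +0.540/-0.540; half-tol=0.100, Σhalf²=0.126800
  -D: nom -41.800 → Σnom=-76.890; wc +0.030/-0.155 → slack +0.570/-0.695; half-tol=0.092, Σhalf²=0.135356
Nominal = -76.890. Worst-case = [-76.890 - 0.695, -76.890 + 0.570] = [-77.585, -76.320]. RSS = √0.135356 = 0.368.

nominal=-76.890 wc=[-77.585,-76.320] rss=0.368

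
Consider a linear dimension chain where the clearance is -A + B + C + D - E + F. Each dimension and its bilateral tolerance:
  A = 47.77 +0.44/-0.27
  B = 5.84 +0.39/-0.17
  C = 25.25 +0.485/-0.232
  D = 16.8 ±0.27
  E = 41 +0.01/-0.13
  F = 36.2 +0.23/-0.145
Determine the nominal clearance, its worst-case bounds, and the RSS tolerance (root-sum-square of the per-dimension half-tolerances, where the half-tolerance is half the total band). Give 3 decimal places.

nominal=-4.680 wc=[-5.947,-2.905] rss=0.668

Stack each dimension's contribution:
  -A: nom -47.770 → Σnom=-47.770; wc +0.270/-0.440 → slack +0.270/-0.440; half-tol=0.355, Σhalf²=0.126025
  +B: nom +5.840 → Σnom=-41.930; wc +0.390/-0.170 → slack +0.660/-0.610; half-tol=0.280, Σhalf²=0.204425
  +C: nom +25.250 → Σnom=-16.680; wc +0.485/-0.232 → slack +1.145/-0.842; half-tol=0.358, Σhalf²=0.332947
  +D: nom +16.800 → Σnom=0.120; wc +0.270/-0.270 → slack +1.415/-1.112; half-tol=0.270, Σhalf²=0.405847
  -E: nom -41.000 → Σnom=-40.880; wc +0.130/-0.010 → slack +1.545/-1.122; half-tol=0.070, Σhalf²=0.410747
  +F: nom +36.200 → Σnom=-4.680; wc +0.230/-0.145 → slack +1.775/-1.267; half-tol=0.188, Σhalf²=0.445904
Nominal = -4.680. Worst-case = [-4.680 - 1.267, -4.680 + 1.775] = [-5.947, -2.905]. RSS = √0.445904 = 0.668.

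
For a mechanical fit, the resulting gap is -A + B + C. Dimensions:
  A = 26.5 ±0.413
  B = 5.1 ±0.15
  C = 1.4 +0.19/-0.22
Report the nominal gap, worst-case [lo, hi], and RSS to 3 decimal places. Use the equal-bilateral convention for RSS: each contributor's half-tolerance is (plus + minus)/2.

Stack each dimension's contribution:
  -A: nom -26.500 → Σnom=-26.500; wc +0.413/-0.413 → slack +0.413/-0.413; half-tol=0.413, Σhalf²=0.170569
  +B: nom +5.100 → Σnom=-21.400; wc +0.150/-0.150 → slack +0.563/-0.563; half-tol=0.150, Σhalf²=0.193069
  +C: nom +1.400 → Σnom=-20.000; wc +0.190/-0.220 → slack +0.753/-0.783; half-tol=0.205, Σhalf²=0.235094
Nominal = -20.000. Worst-case = [-20.000 - 0.783, -20.000 + 0.753] = [-20.783, -19.247]. RSS = √0.235094 = 0.485.

nominal=-20.000 wc=[-20.783,-19.247] rss=0.485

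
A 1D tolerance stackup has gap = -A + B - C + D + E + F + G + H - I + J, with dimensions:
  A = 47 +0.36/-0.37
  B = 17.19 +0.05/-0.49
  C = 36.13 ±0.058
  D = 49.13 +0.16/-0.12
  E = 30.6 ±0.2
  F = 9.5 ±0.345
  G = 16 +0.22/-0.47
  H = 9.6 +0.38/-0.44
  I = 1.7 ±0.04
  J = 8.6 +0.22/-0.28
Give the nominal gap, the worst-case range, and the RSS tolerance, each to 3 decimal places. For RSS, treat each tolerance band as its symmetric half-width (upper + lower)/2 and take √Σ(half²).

Stack each dimension's contribution:
  -A: nom -47.000 → Σnom=-47.000; wc +0.370/-0.360 → slack +0.370/-0.360; half-tol=0.365, Σhalf²=0.133225
  +B: nom +17.190 → Σnom=-29.810; wc +0.050/-0.490 → slack +0.420/-0.850; half-tol=0.270, Σhalf²=0.206125
  -C: nom -36.130 → Σnom=-65.940; wc +0.058/-0.058 → slack +0.478/-0.908; half-tol=0.058, Σhalf²=0.209489
  +D: nom +49.130 → Σnom=-16.810; wc +0.160/-0.120 → slack +0.638/-1.028; half-tol=0.140, Σhalf²=0.229089
  +E: nom +30.600 → Σnom=13.790; wc +0.200/-0.200 → slack +0.838/-1.228; half-tol=0.200, Σhalf²=0.269089
  +F: nom +9.500 → Σnom=23.290; wc +0.345/-0.345 → slack +1.183/-1.573; half-tol=0.345, Σhalf²=0.388114
  +G: nom +16.000 → Σnom=39.290; wc +0.220/-0.470 → slack +1.403/-2.043; half-tol=0.345, Σhalf²=0.507139
  +H: nom +9.600 → Σnom=48.890; wc +0.380/-0.440 → slack +1.783/-2.483; half-tol=0.410, Σhalf²=0.675239
  -I: nom -1.700 → Σnom=47.190; wc +0.040/-0.040 → slack +1.823/-2.523; half-tol=0.040, Σhalf²=0.676839
  +J: nom +8.600 → Σnom=55.790; wc +0.220/-0.280 → slack +2.043/-2.803; half-tol=0.250, Σhalf²=0.739339
Nominal = 55.790. Worst-case = [55.790 - 2.803, 55.790 + 2.043] = [52.987, 57.833]. RSS = √0.739339 = 0.860.

nominal=55.790 wc=[52.987,57.833] rss=0.860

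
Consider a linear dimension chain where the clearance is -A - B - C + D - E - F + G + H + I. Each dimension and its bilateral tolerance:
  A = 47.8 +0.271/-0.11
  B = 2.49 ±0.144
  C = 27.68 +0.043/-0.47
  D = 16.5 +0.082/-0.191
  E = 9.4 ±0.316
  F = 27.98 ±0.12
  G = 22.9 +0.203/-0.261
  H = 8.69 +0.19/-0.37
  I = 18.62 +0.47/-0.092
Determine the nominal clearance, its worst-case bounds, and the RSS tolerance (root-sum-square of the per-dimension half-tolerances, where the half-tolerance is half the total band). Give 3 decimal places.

nominal=-48.640 wc=[-50.448,-46.535] rss=0.683

Stack each dimension's contribution:
  -A: nom -47.800 → Σnom=-47.800; wc +0.110/-0.271 → slack +0.110/-0.271; half-tol=0.191, Σhalf²=0.036290
  -B: nom -2.490 → Σnom=-50.290; wc +0.144/-0.144 → slack +0.254/-0.415; half-tol=0.144, Σhalf²=0.057026
  -C: nom -27.680 → Σnom=-77.970; wc +0.470/-0.043 → slack +0.724/-0.458; half-tol=0.257, Σhalf²=0.122818
  +D: nom +16.500 → Σnom=-61.470; wc +0.082/-0.191 → slack +0.806/-0.649; half-tol=0.137, Σhalf²=0.141451
  -E: nom -9.400 → Σnom=-70.870; wc +0.316/-0.316 → slack +1.122/-0.965; half-tol=0.316, Σhalf²=0.241307
  -F: nom -27.980 → Σnom=-98.850; wc +0.120/-0.120 → slack +1.242/-1.085; half-tol=0.120, Σhalf²=0.255707
  +G: nom +22.900 → Σnom=-75.950; wc +0.203/-0.261 → slack +1.445/-1.346; half-tol=0.232, Σhalf²=0.309531
  +H: nom +8.690 → Σnom=-67.260; wc +0.190/-0.370 → slack +1.635/-1.716; half-tol=0.280, Σhalf²=0.387931
  +I: nom +18.620 → Σnom=-48.640; wc +0.470/-0.092 → slack +2.105/-1.808; half-tol=0.281, Σhalf²=0.466892
Nominal = -48.640. Worst-case = [-48.640 - 1.808, -48.640 + 2.105] = [-50.448, -46.535]. RSS = √0.466892 = 0.683.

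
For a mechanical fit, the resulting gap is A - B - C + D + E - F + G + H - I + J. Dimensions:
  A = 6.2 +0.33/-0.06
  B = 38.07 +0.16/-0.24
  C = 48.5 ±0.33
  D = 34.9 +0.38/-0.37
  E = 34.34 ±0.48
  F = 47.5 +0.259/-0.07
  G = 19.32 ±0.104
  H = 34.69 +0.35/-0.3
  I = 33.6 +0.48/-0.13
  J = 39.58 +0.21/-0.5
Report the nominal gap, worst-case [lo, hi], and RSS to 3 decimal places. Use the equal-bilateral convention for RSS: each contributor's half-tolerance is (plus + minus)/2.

nominal=1.360 wc=[-1.683,3.984] rss=0.959

Stack each dimension's contribution:
  +A: nom +6.200 → Σnom=6.200; wc +0.330/-0.060 → slack +0.330/-0.060; half-tol=0.195, Σhalf²=0.038025
  -B: nom -38.070 → Σnom=-31.870; wc +0.240/-0.160 → slack +0.570/-0.220; half-tol=0.200, Σhalf²=0.078025
  -C: nom -48.500 → Σnom=-80.370; wc +0.330/-0.330 → slack +0.900/-0.550; half-tol=0.330, Σhalf²=0.186925
  +D: nom +34.900 → Σnom=-45.470; wc +0.380/-0.370 → slack +1.280/-0.920; half-tol=0.375, Σhalf²=0.327550
  +E: nom +34.340 → Σnom=-11.130; wc +0.480/-0.480 → slack +1.760/-1.400; half-tol=0.480, Σhalf²=0.557950
  -F: nom -47.500 → Σnom=-58.630; wc +0.070/-0.259 → slack +1.830/-1.659; half-tol=0.165, Σhalf²=0.585010
  +G: nom +19.320 → Σnom=-39.310; wc +0.104/-0.104 → slack +1.934/-1.763; half-tol=0.104, Σhalf²=0.595826
  +H: nom +34.690 → Σnom=-4.620; wc +0.350/-0.300 → slack +2.284/-2.063; half-tol=0.325, Σhalf²=0.701451
  -I: nom -33.600 → Σnom=-38.220; wc +0.130/-0.480 → slack +2.414/-2.543; half-tol=0.305, Σhalf²=0.794476
  +J: nom +39.580 → Σnom=1.360; wc +0.210/-0.500 → slack +2.624/-3.043; half-tol=0.355, Σhalf²=0.920501
Nominal = 1.360. Worst-case = [1.360 - 3.043, 1.360 + 2.624] = [-1.683, 3.984]. RSS = √0.920501 = 0.959.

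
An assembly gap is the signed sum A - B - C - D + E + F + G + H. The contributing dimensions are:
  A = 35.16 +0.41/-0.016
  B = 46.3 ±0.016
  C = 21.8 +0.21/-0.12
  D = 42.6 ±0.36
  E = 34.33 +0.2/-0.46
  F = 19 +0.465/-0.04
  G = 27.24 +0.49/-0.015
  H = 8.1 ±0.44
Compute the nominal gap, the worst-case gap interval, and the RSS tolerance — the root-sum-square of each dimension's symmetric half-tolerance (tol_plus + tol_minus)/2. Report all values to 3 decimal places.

Stack each dimension's contribution:
  +A: nom +35.160 → Σnom=35.160; wc +0.410/-0.016 → slack +0.410/-0.016; half-tol=0.213, Σhalf²=0.045369
  -B: nom -46.300 → Σnom=-11.140; wc +0.016/-0.016 → slack +0.426/-0.032; half-tol=0.016, Σhalf²=0.045625
  -C: nom -21.800 → Σnom=-32.940; wc +0.120/-0.210 → slack +0.546/-0.242; half-tol=0.165, Σhalf²=0.072850
  -D: nom -42.600 → Σnom=-75.540; wc +0.360/-0.360 → slack +0.906/-0.602; half-tol=0.360, Σhalf²=0.202450
  +E: nom +34.330 → Σnom=-41.210; wc +0.200/-0.460 → slack +1.106/-1.062; half-tol=0.330, Σhalf²=0.311350
  +F: nom +19.000 → Σnom=-22.210; wc +0.465/-0.040 → slack +1.571/-1.102; half-tol=0.253, Σhalf²=0.375106
  +G: nom +27.240 → Σnom=5.030; wc +0.490/-0.015 → slack +2.061/-1.117; half-tol=0.253, Σhalf²=0.438863
  +H: nom +8.100 → Σnom=13.130; wc +0.440/-0.440 → slack +2.501/-1.557; half-tol=0.440, Σhalf²=0.632463
Nominal = 13.130. Worst-case = [13.130 - 1.557, 13.130 + 2.501] = [11.573, 15.631]. RSS = √0.632463 = 0.795.

nominal=13.130 wc=[11.573,15.631] rss=0.795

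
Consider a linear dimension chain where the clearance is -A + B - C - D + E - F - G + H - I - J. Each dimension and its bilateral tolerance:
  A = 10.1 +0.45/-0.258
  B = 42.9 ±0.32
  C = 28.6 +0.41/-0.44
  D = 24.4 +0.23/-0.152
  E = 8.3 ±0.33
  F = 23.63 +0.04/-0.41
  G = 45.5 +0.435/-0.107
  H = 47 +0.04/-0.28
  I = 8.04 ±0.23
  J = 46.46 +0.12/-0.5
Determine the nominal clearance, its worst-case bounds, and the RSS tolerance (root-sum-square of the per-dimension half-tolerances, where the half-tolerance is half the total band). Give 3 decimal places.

Stack each dimension's contribution:
  -A: nom -10.100 → Σnom=-10.100; wc +0.258/-0.450 → slack +0.258/-0.450; half-tol=0.354, Σhalf²=0.125316
  +B: nom +42.900 → Σnom=32.800; wc +0.320/-0.320 → slack +0.578/-0.770; half-tol=0.320, Σhalf²=0.227716
  -C: nom -28.600 → Σnom=4.200; wc +0.440/-0.410 → slack +1.018/-1.180; half-tol=0.425, Σhalf²=0.408341
  -D: nom -24.400 → Σnom=-20.200; wc +0.152/-0.230 → slack +1.170/-1.410; half-tol=0.191, Σhalf²=0.444822
  +E: nom +8.300 → Σnom=-11.900; wc +0.330/-0.330 → slack +1.500/-1.740; half-tol=0.330, Σhalf²=0.553722
  -F: nom -23.630 → Σnom=-35.530; wc +0.410/-0.040 → slack +1.910/-1.780; half-tol=0.225, Σhalf²=0.604347
  -G: nom -45.500 → Σnom=-81.030; wc +0.107/-0.435 → slack +2.017/-2.215; half-tol=0.271, Σhalf²=0.677788
  +H: nom +47.000 → Σnom=-34.030; wc +0.040/-0.280 → slack +2.057/-2.495; half-tol=0.160, Σhalf²=0.703388
  -I: nom -8.040 → Σnom=-42.070; wc +0.230/-0.230 → slack +2.287/-2.725; half-tol=0.230, Σhalf²=0.756288
  -J: nom -46.460 → Σnom=-88.530; wc +0.500/-0.120 → slack +2.787/-2.845; half-tol=0.310, Σhalf²=0.852388
Nominal = -88.530. Worst-case = [-88.530 - 2.845, -88.530 + 2.787] = [-91.375, -85.743]. RSS = √0.852388 = 0.923.

nominal=-88.530 wc=[-91.375,-85.743] rss=0.923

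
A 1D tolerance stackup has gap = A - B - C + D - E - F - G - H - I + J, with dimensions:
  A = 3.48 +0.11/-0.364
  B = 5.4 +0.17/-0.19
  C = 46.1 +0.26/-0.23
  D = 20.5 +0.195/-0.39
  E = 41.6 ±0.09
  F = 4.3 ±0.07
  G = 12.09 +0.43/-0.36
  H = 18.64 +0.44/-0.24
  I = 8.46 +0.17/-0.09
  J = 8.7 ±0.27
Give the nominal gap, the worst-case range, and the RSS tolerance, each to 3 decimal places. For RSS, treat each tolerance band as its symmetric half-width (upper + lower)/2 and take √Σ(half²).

Stack each dimension's contribution:
  +A: nom +3.480 → Σnom=3.480; wc +0.110/-0.364 → slack +0.110/-0.364; half-tol=0.237, Σhalf²=0.056169
  -B: nom -5.400 → Σnom=-1.920; wc +0.190/-0.170 → slack +0.300/-0.534; half-tol=0.180, Σhalf²=0.088569
  -C: nom -46.100 → Σnom=-48.020; wc +0.230/-0.260 → slack +0.530/-0.794; half-tol=0.245, Σhalf²=0.148594
  +D: nom +20.500 → Σnom=-27.520; wc +0.195/-0.390 → slack +0.725/-1.184; half-tol=0.292, Σhalf²=0.234150
  -E: nom -41.600 → Σnom=-69.120; wc +0.090/-0.090 → slack +0.815/-1.274; half-tol=0.090, Σhalf²=0.242250
  -F: nom -4.300 → Σnom=-73.420; wc +0.070/-0.070 → slack +0.885/-1.344; half-tol=0.070, Σhalf²=0.247150
  -G: nom -12.090 → Σnom=-85.510; wc +0.360/-0.430 → slack +1.245/-1.774; half-tol=0.395, Σhalf²=0.403175
  -H: nom -18.640 → Σnom=-104.150; wc +0.240/-0.440 → slack +1.485/-2.214; half-tol=0.340, Σhalf²=0.518775
  -I: nom -8.460 → Σnom=-112.610; wc +0.090/-0.170 → slack +1.575/-2.384; half-tol=0.130, Σhalf²=0.535675
  +J: nom +8.700 → Σnom=-103.910; wc +0.270/-0.270 → slack +1.845/-2.654; half-tol=0.270, Σhalf²=0.608575
Nominal = -103.910. Worst-case = [-103.910 - 2.654, -103.910 + 1.845] = [-106.564, -102.065]. RSS = √0.608575 = 0.780.

nominal=-103.910 wc=[-106.564,-102.065] rss=0.780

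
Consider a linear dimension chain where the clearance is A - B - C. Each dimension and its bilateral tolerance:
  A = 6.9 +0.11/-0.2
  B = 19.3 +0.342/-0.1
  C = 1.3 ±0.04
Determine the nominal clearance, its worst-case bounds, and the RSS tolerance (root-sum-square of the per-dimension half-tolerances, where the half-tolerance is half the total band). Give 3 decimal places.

nominal=-13.700 wc=[-14.282,-13.450] rss=0.273

Stack each dimension's contribution:
  +A: nom +6.900 → Σnom=6.900; wc +0.110/-0.200 → slack +0.110/-0.200; half-tol=0.155, Σhalf²=0.024025
  -B: nom -19.300 → Σnom=-12.400; wc +0.100/-0.342 → slack +0.210/-0.542; half-tol=0.221, Σhalf²=0.072866
  -C: nom -1.300 → Σnom=-13.700; wc +0.040/-0.040 → slack +0.250/-0.582; half-tol=0.040, Σhalf²=0.074466
Nominal = -13.700. Worst-case = [-13.700 - 0.582, -13.700 + 0.250] = [-14.282, -13.450]. RSS = √0.074466 = 0.273.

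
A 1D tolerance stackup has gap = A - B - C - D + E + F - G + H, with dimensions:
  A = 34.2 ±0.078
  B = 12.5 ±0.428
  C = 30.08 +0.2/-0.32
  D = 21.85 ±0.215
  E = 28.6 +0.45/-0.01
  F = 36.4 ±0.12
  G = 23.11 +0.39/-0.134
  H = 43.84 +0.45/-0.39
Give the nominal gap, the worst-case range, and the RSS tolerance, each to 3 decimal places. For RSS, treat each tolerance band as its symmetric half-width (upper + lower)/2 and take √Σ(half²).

nominal=55.500 wc=[53.669,57.695] rss=0.784

Stack each dimension's contribution:
  +A: nom +34.200 → Σnom=34.200; wc +0.078/-0.078 → slack +0.078/-0.078; half-tol=0.078, Σhalf²=0.006084
  -B: nom -12.500 → Σnom=21.700; wc +0.428/-0.428 → slack +0.506/-0.506; half-tol=0.428, Σhalf²=0.189268
  -C: nom -30.080 → Σnom=-8.380; wc +0.320/-0.200 → slack +0.826/-0.706; half-tol=0.260, Σhalf²=0.256868
  -D: nom -21.850 → Σnom=-30.230; wc +0.215/-0.215 → slack +1.041/-0.921; half-tol=0.215, Σhalf²=0.303093
  +E: nom +28.600 → Σnom=-1.630; wc +0.450/-0.010 → slack +1.491/-0.931; half-tol=0.230, Σhalf²=0.355993
  +F: nom +36.400 → Σnom=34.770; wc +0.120/-0.120 → slack +1.611/-1.051; half-tol=0.120, Σhalf²=0.370393
  -G: nom -23.110 → Σnom=11.660; wc +0.134/-0.390 → slack +1.745/-1.441; half-tol=0.262, Σhalf²=0.439037
  +H: nom +43.840 → Σnom=55.500; wc +0.450/-0.390 → slack +2.195/-1.831; half-tol=0.420, Σhalf²=0.615437
Nominal = 55.500. Worst-case = [55.500 - 1.831, 55.500 + 2.195] = [53.669, 57.695]. RSS = √0.615437 = 0.784.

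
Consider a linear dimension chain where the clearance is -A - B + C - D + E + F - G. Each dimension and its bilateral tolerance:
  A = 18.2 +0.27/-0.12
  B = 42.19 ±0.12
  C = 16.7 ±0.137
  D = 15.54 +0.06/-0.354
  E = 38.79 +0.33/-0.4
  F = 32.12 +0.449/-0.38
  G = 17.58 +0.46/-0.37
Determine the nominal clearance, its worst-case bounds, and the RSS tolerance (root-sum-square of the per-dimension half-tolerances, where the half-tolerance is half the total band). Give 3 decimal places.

nominal=-5.900 wc=[-7.727,-4.020] rss=0.769

Stack each dimension's contribution:
  -A: nom -18.200 → Σnom=-18.200; wc +0.120/-0.270 → slack +0.120/-0.270; half-tol=0.195, Σhalf²=0.038025
  -B: nom -42.190 → Σnom=-60.390; wc +0.120/-0.120 → slack +0.240/-0.390; half-tol=0.120, Σhalf²=0.052425
  +C: nom +16.700 → Σnom=-43.690; wc +0.137/-0.137 → slack +0.377/-0.527; half-tol=0.137, Σhalf²=0.071194
  -D: nom -15.540 → Σnom=-59.230; wc +0.354/-0.060 → slack +0.731/-0.587; half-tol=0.207, Σhalf²=0.114043
  +E: nom +38.790 → Σnom=-20.440; wc +0.330/-0.400 → slack +1.061/-0.987; half-tol=0.365, Σhalf²=0.247268
  +F: nom +32.120 → Σnom=11.680; wc +0.449/-0.380 → slack +1.510/-1.367; half-tol=0.414, Σhalf²=0.419078
  -G: nom -17.580 → Σnom=-5.900; wc +0.370/-0.460 → slack +1.880/-1.827; half-tol=0.415, Σhalf²=0.591303
Nominal = -5.900. Worst-case = [-5.900 - 1.827, -5.900 + 1.880] = [-7.727, -4.020]. RSS = √0.591303 = 0.769.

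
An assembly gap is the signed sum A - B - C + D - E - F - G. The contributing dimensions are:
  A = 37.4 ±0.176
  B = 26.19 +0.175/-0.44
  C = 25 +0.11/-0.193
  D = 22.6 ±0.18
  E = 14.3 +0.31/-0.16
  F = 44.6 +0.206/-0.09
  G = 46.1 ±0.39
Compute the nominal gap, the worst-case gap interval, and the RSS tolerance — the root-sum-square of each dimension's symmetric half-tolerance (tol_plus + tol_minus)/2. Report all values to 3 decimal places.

Stack each dimension's contribution:
  +A: nom +37.400 → Σnom=37.400; wc +0.176/-0.176 → slack +0.176/-0.176; half-tol=0.176, Σhalf²=0.030976
  -B: nom -26.190 → Σnom=11.210; wc +0.440/-0.175 → slack +0.616/-0.351; half-tol=0.307, Σhalf²=0.125532
  -C: nom -25.000 → Σnom=-13.790; wc +0.193/-0.110 → slack +0.809/-0.461; half-tol=0.151, Σhalf²=0.148484
  +D: nom +22.600 → Σnom=8.810; wc +0.180/-0.180 → slack +0.989/-0.641; half-tol=0.180, Σhalf²=0.180885
  -E: nom -14.300 → Σnom=-5.490; wc +0.160/-0.310 → slack +1.149/-0.951; half-tol=0.235, Σhalf²=0.236109
  -F: nom -44.600 → Σnom=-50.090; wc +0.090/-0.206 → slack +1.239/-1.157; half-tol=0.148, Σhalf²=0.258014
  -G: nom -46.100 → Σnom=-96.190; wc +0.390/-0.390 → slack +1.629/-1.547; half-tol=0.390, Σhalf²=0.410114
Nominal = -96.190. Worst-case = [-96.190 - 1.547, -96.190 + 1.629] = [-97.737, -94.561]. RSS = √0.410114 = 0.640.

nominal=-96.190 wc=[-97.737,-94.561] rss=0.640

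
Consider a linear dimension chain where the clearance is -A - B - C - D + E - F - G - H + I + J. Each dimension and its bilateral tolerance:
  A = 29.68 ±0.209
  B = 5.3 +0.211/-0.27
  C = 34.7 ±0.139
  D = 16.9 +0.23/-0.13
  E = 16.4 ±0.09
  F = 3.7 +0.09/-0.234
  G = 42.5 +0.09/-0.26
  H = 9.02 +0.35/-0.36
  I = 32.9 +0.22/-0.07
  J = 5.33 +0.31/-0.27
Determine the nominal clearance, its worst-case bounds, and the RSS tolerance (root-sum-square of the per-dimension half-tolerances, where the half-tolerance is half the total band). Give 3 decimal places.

nominal=-87.170 wc=[-88.919,-84.948] rss=0.670

Stack each dimension's contribution:
  -A: nom -29.680 → Σnom=-29.680; wc +0.209/-0.209 → slack +0.209/-0.209; half-tol=0.209, Σhalf²=0.043681
  -B: nom -5.300 → Σnom=-34.980; wc +0.270/-0.211 → slack +0.479/-0.420; half-tol=0.240, Σhalf²=0.101521
  -C: nom -34.700 → Σnom=-69.680; wc +0.139/-0.139 → slack +0.618/-0.559; half-tol=0.139, Σhalf²=0.120842
  -D: nom -16.900 → Σnom=-86.580; wc +0.130/-0.230 → slack +0.748/-0.789; half-tol=0.180, Σhalf²=0.153242
  +E: nom +16.400 → Σnom=-70.180; wc +0.090/-0.090 → slack +0.838/-0.879; half-tol=0.090, Σhalf²=0.161342
  -F: nom -3.700 → Σnom=-73.880; wc +0.234/-0.090 → slack +1.072/-0.969; half-tol=0.162, Σhalf²=0.187586
  -G: nom -42.500 → Σnom=-116.380; wc +0.260/-0.090 → slack +1.332/-1.059; half-tol=0.175, Σhalf²=0.218211
  -H: nom -9.020 → Σnom=-125.400; wc +0.360/-0.350 → slack +1.692/-1.409; half-tol=0.355, Σhalf²=0.344236
  +I: nom +32.900 → Σnom=-92.500; wc +0.220/-0.070 → slack +1.912/-1.479; half-tol=0.145, Σhalf²=0.365261
  +J: nom +5.330 → Σnom=-87.170; wc +0.310/-0.270 → slack +2.222/-1.749; half-tol=0.290, Σhalf²=0.449361
Nominal = -87.170. Worst-case = [-87.170 - 1.749, -87.170 + 2.222] = [-88.919, -84.948]. RSS = √0.449361 = 0.670.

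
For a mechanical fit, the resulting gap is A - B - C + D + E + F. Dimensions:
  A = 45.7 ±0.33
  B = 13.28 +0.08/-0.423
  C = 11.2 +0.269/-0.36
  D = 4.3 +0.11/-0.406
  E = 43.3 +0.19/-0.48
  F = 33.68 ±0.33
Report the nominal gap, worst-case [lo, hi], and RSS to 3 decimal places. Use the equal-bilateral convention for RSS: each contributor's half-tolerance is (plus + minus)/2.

nominal=102.500 wc=[100.605,104.243] rss=0.747

Stack each dimension's contribution:
  +A: nom +45.700 → Σnom=45.700; wc +0.330/-0.330 → slack +0.330/-0.330; half-tol=0.330, Σhalf²=0.108900
  -B: nom -13.280 → Σnom=32.420; wc +0.423/-0.080 → slack +0.753/-0.410; half-tol=0.252, Σhalf²=0.172152
  -C: nom -11.200 → Σnom=21.220; wc +0.360/-0.269 → slack +1.113/-0.679; half-tol=0.315, Σhalf²=0.271062
  +D: nom +4.300 → Σnom=25.520; wc +0.110/-0.406 → slack +1.223/-1.085; half-tol=0.258, Σhalf²=0.337626
  +E: nom +43.300 → Σnom=68.820; wc +0.190/-0.480 → slack +1.413/-1.565; half-tol=0.335, Σhalf²=0.449851
  +F: nom +33.680 → Σnom=102.500; wc +0.330/-0.330 → slack +1.743/-1.895; half-tol=0.330, Σhalf²=0.558751
Nominal = 102.500. Worst-case = [102.500 - 1.895, 102.500 + 1.743] = [100.605, 104.243]. RSS = √0.558751 = 0.747.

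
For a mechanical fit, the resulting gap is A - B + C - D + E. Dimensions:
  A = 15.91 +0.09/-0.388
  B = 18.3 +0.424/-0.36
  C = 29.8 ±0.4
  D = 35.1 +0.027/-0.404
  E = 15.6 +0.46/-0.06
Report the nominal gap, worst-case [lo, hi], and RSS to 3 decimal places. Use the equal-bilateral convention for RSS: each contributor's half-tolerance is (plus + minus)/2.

nominal=7.910 wc=[6.611,9.624] rss=0.696

Stack each dimension's contribution:
  +A: nom +15.910 → Σnom=15.910; wc +0.090/-0.388 → slack +0.090/-0.388; half-tol=0.239, Σhalf²=0.057121
  -B: nom -18.300 → Σnom=-2.390; wc +0.360/-0.424 → slack +0.450/-0.812; half-tol=0.392, Σhalf²=0.210785
  +C: nom +29.800 → Σnom=27.410; wc +0.400/-0.400 → slack +0.850/-1.212; half-tol=0.400, Σhalf²=0.370785
  -D: nom -35.100 → Σnom=-7.690; wc +0.404/-0.027 → slack +1.254/-1.239; half-tol=0.216, Σhalf²=0.417225
  +E: nom +15.600 → Σnom=7.910; wc +0.460/-0.060 → slack +1.714/-1.299; half-tol=0.260, Σhalf²=0.484825
Nominal = 7.910. Worst-case = [7.910 - 1.299, 7.910 + 1.714] = [6.611, 9.624]. RSS = √0.484825 = 0.696.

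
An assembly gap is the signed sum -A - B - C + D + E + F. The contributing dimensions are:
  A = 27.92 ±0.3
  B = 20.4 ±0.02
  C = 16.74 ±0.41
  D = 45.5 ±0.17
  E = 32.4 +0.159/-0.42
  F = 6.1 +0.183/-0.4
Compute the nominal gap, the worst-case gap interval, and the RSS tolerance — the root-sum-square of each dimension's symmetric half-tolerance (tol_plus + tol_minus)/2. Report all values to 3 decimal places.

Stack each dimension's contribution:
  -A: nom -27.920 → Σnom=-27.920; wc +0.300/-0.300 → slack +0.300/-0.300; half-tol=0.300, Σhalf²=0.090000
  -B: nom -20.400 → Σnom=-48.320; wc +0.020/-0.020 → slack +0.320/-0.320; half-tol=0.020, Σhalf²=0.090400
  -C: nom -16.740 → Σnom=-65.060; wc +0.410/-0.410 → slack +0.730/-0.730; half-tol=0.410, Σhalf²=0.258500
  +D: nom +45.500 → Σnom=-19.560; wc +0.170/-0.170 → slack +0.900/-0.900; half-tol=0.170, Σhalf²=0.287400
  +E: nom +32.400 → Σnom=12.840; wc +0.159/-0.420 → slack +1.059/-1.320; half-tol=0.289, Σhalf²=0.371210
  +F: nom +6.100 → Σnom=18.940; wc +0.183/-0.400 → slack +1.242/-1.720; half-tol=0.291, Σhalf²=0.456182
Nominal = 18.940. Worst-case = [18.940 - 1.720, 18.940 + 1.242] = [17.220, 20.182]. RSS = √0.456182 = 0.675.

nominal=18.940 wc=[17.220,20.182] rss=0.675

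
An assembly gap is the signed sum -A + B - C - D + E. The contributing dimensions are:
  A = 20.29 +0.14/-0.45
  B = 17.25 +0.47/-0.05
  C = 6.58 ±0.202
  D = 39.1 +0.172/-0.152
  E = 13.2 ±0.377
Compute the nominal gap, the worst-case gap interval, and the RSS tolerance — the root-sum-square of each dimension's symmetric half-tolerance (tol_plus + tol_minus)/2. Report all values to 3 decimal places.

Stack each dimension's contribution:
  -A: nom -20.290 → Σnom=-20.290; wc +0.450/-0.140 → slack +0.450/-0.140; half-tol=0.295, Σhalf²=0.087025
  +B: nom +17.250 → Σnom=-3.040; wc +0.470/-0.050 → slack +0.920/-0.190; half-tol=0.260, Σhalf²=0.154625
  -C: nom -6.580 → Σnom=-9.620; wc +0.202/-0.202 → slack +1.122/-0.392; half-tol=0.202, Σhalf²=0.195429
  -D: nom -39.100 → Σnom=-48.720; wc +0.152/-0.172 → slack +1.274/-0.564; half-tol=0.162, Σhalf²=0.221673
  +E: nom +13.200 → Σnom=-35.520; wc +0.377/-0.377 → slack +1.651/-0.941; half-tol=0.377, Σhalf²=0.363802
Nominal = -35.520. Worst-case = [-35.520 - 0.941, -35.520 + 1.651] = [-36.461, -33.869]. RSS = √0.363802 = 0.603.

nominal=-35.520 wc=[-36.461,-33.869] rss=0.603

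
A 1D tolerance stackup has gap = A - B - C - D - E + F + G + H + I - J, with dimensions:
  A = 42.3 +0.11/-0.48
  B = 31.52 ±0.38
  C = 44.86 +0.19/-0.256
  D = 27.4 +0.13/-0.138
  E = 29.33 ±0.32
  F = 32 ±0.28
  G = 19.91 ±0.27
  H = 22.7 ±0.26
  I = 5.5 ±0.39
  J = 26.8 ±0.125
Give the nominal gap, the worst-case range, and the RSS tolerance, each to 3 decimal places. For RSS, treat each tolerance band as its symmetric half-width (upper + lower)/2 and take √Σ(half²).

Stack each dimension's contribution:
  +A: nom +42.300 → Σnom=42.300; wc +0.110/-0.480 → slack +0.110/-0.480; half-tol=0.295, Σhalf²=0.087025
  -B: nom -31.520 → Σnom=10.780; wc +0.380/-0.380 → slack +0.490/-0.860; half-tol=0.380, Σhalf²=0.231425
  -C: nom -44.860 → Σnom=-34.080; wc +0.256/-0.190 → slack +0.746/-1.050; half-tol=0.223, Σhalf²=0.281154
  -D: nom -27.400 → Σnom=-61.480; wc +0.138/-0.130 → slack +0.884/-1.180; half-tol=0.134, Σhalf²=0.299110
  -E: nom -29.330 → Σnom=-90.810; wc +0.320/-0.320 → slack +1.204/-1.500; half-tol=0.320, Σhalf²=0.401510
  +F: nom +32.000 → Σnom=-58.810; wc +0.280/-0.280 → slack +1.484/-1.780; half-tol=0.280, Σhalf²=0.479910
  +G: nom +19.910 → Σnom=-38.900; wc +0.270/-0.270 → slack +1.754/-2.050; half-tol=0.270, Σhalf²=0.552810
  +H: nom +22.700 → Σnom=-16.200; wc +0.260/-0.260 → slack +2.014/-2.310; half-tol=0.260, Σhalf²=0.620410
  +I: nom +5.500 → Σnom=-10.700; wc +0.390/-0.390 → slack +2.404/-2.700; half-tol=0.390, Σhalf²=0.772510
  -J: nom -26.800 → Σnom=-37.500; wc +0.125/-0.125 → slack +2.529/-2.825; half-tol=0.125, Σhalf²=0.788135
Nominal = -37.500. Worst-case = [-37.500 - 2.825, -37.500 + 2.529] = [-40.325, -34.971]. RSS = √0.788135 = 0.888.

nominal=-37.500 wc=[-40.325,-34.971] rss=0.888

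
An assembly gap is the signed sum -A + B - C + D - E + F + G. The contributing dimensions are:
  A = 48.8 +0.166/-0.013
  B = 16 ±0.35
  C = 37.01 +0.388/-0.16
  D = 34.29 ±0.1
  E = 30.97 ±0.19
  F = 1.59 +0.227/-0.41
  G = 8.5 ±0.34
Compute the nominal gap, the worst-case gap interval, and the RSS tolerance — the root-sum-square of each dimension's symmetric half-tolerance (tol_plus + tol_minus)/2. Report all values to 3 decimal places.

Stack each dimension's contribution:
  -A: nom -48.800 → Σnom=-48.800; wc +0.013/-0.166 → slack +0.013/-0.166; half-tol=0.090, Σhalf²=0.008010
  +B: nom +16.000 → Σnom=-32.800; wc +0.350/-0.350 → slack +0.363/-0.516; half-tol=0.350, Σhalf²=0.130510
  -C: nom -37.010 → Σnom=-69.810; wc +0.160/-0.388 → slack +0.523/-0.904; half-tol=0.274, Σhalf²=0.205586
  +D: nom +34.290 → Σnom=-35.520; wc +0.100/-0.100 → slack +0.623/-1.004; half-tol=0.100, Σhalf²=0.215586
  -E: nom -30.970 → Σnom=-66.490; wc +0.190/-0.190 → slack +0.813/-1.194; half-tol=0.190, Σhalf²=0.251686
  +F: nom +1.590 → Σnom=-64.900; wc +0.227/-0.410 → slack +1.040/-1.604; half-tol=0.319, Σhalf²=0.353129
  +G: nom +8.500 → Σnom=-56.400; wc +0.340/-0.340 → slack +1.380/-1.944; half-tol=0.340, Σhalf²=0.468729
Nominal = -56.400. Worst-case = [-56.400 - 1.944, -56.400 + 1.380] = [-58.344, -55.020]. RSS = √0.468729 = 0.685.

nominal=-56.400 wc=[-58.344,-55.020] rss=0.685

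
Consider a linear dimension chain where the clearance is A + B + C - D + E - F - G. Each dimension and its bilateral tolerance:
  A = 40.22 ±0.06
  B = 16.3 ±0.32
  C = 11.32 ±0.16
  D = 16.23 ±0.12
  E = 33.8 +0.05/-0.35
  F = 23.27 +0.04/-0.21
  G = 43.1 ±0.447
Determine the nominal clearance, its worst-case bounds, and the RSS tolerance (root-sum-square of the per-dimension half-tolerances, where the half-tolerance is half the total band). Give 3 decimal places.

nominal=19.040 wc=[17.543,20.407] rss=0.634

Stack each dimension's contribution:
  +A: nom +40.220 → Σnom=40.220; wc +0.060/-0.060 → slack +0.060/-0.060; half-tol=0.060, Σhalf²=0.003600
  +B: nom +16.300 → Σnom=56.520; wc +0.320/-0.320 → slack +0.380/-0.380; half-tol=0.320, Σhalf²=0.106000
  +C: nom +11.320 → Σnom=67.840; wc +0.160/-0.160 → slack +0.540/-0.540; half-tol=0.160, Σhalf²=0.131600
  -D: nom -16.230 → Σnom=51.610; wc +0.120/-0.120 → slack +0.660/-0.660; half-tol=0.120, Σhalf²=0.146000
  +E: nom +33.800 → Σnom=85.410; wc +0.050/-0.350 → slack +0.710/-1.010; half-tol=0.200, Σhalf²=0.186000
  -F: nom -23.270 → Σnom=62.140; wc +0.210/-0.040 → slack +0.920/-1.050; half-tol=0.125, Σhalf²=0.201625
  -G: nom -43.100 → Σnom=19.040; wc +0.447/-0.447 → slack +1.367/-1.497; half-tol=0.447, Σhalf²=0.401434
Nominal = 19.040. Worst-case = [19.040 - 1.497, 19.040 + 1.367] = [17.543, 20.407]. RSS = √0.401434 = 0.634.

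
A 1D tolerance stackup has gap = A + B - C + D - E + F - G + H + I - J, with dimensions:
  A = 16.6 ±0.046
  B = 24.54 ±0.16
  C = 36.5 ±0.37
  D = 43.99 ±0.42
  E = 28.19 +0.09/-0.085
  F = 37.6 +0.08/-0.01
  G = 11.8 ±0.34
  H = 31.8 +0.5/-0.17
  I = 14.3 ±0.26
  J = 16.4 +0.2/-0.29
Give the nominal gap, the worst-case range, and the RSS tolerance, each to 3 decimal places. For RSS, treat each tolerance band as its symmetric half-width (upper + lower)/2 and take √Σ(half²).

Stack each dimension's contribution:
  +A: nom +16.600 → Σnom=16.600; wc +0.046/-0.046 → slack +0.046/-0.046; half-tol=0.046, Σhalf²=0.002116
  +B: nom +24.540 → Σnom=41.140; wc +0.160/-0.160 → slack +0.206/-0.206; half-tol=0.160, Σhalf²=0.027716
  -C: nom -36.500 → Σnom=4.640; wc +0.370/-0.370 → slack +0.576/-0.576; half-tol=0.370, Σhalf²=0.164616
  +D: nom +43.990 → Σnom=48.630; wc +0.420/-0.420 → slack +0.996/-0.996; half-tol=0.420, Σhalf²=0.341016
  -E: nom -28.190 → Σnom=20.440; wc +0.085/-0.090 → slack +1.081/-1.086; half-tol=0.087, Σhalf²=0.348672
  +F: nom +37.600 → Σnom=58.040; wc +0.080/-0.010 → slack +1.161/-1.096; half-tol=0.045, Σhalf²=0.350697
  -G: nom -11.800 → Σnom=46.240; wc +0.340/-0.340 → slack +1.501/-1.436; half-tol=0.340, Σhalf²=0.466297
  +H: nom +31.800 → Σnom=78.040; wc +0.500/-0.170 → slack +2.001/-1.606; half-tol=0.335, Σhalf²=0.578522
  +I: nom +14.300 → Σnom=92.340; wc +0.260/-0.260 → slack +2.261/-1.866; half-tol=0.260, Σhalf²=0.646122
  -J: nom -16.400 → Σnom=75.940; wc +0.290/-0.200 → slack +2.551/-2.066; half-tol=0.245, Σhalf²=0.706147
Nominal = 75.940. Worst-case = [75.940 - 2.066, 75.940 + 2.551] = [73.874, 78.491]. RSS = √0.706147 = 0.840.

nominal=75.940 wc=[73.874,78.491] rss=0.840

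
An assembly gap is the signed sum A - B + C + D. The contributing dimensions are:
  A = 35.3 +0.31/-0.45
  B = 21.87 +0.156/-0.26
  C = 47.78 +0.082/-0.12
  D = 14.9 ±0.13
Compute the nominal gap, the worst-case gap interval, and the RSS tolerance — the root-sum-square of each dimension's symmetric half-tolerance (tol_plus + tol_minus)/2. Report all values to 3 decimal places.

nominal=76.110 wc=[75.254,76.892] rss=0.463

Stack each dimension's contribution:
  +A: nom +35.300 → Σnom=35.300; wc +0.310/-0.450 → slack +0.310/-0.450; half-tol=0.380, Σhalf²=0.144400
  -B: nom -21.870 → Σnom=13.430; wc +0.260/-0.156 → slack +0.570/-0.606; half-tol=0.208, Σhalf²=0.187664
  +C: nom +47.780 → Σnom=61.210; wc +0.082/-0.120 → slack +0.652/-0.726; half-tol=0.101, Σhalf²=0.197865
  +D: nom +14.900 → Σnom=76.110; wc +0.130/-0.130 → slack +0.782/-0.856; half-tol=0.130, Σhalf²=0.214765
Nominal = 76.110. Worst-case = [76.110 - 0.856, 76.110 + 0.782] = [75.254, 76.892]. RSS = √0.214765 = 0.463.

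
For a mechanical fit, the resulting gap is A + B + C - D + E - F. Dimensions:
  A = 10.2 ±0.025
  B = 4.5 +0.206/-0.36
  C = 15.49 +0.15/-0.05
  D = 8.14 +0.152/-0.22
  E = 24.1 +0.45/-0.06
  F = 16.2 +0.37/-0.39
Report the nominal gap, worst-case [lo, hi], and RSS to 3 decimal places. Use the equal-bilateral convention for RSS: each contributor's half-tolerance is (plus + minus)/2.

Stack each dimension's contribution:
  +A: nom +10.200 → Σnom=10.200; wc +0.025/-0.025 → slack +0.025/-0.025; half-tol=0.025, Σhalf²=0.000625
  +B: nom +4.500 → Σnom=14.700; wc +0.206/-0.360 → slack +0.231/-0.385; half-tol=0.283, Σhalf²=0.080714
  +C: nom +15.490 → Σnom=30.190; wc +0.150/-0.050 → slack +0.381/-0.435; half-tol=0.100, Σhalf²=0.090714
  -D: nom -8.140 → Σnom=22.050; wc +0.220/-0.152 → slack +0.601/-0.587; half-tol=0.186, Σhalf²=0.125310
  +E: nom +24.100 → Σnom=46.150; wc +0.450/-0.060 → slack +1.051/-0.647; half-tol=0.255, Σhalf²=0.190335
  -F: nom -16.200 → Σnom=29.950; wc +0.390/-0.370 → slack +1.441/-1.017; half-tol=0.380, Σhalf²=0.334735
Nominal = 29.950. Worst-case = [29.950 - 1.017, 29.950 + 1.441] = [28.933, 31.391]. RSS = √0.334735 = 0.579.

nominal=29.950 wc=[28.933,31.391] rss=0.579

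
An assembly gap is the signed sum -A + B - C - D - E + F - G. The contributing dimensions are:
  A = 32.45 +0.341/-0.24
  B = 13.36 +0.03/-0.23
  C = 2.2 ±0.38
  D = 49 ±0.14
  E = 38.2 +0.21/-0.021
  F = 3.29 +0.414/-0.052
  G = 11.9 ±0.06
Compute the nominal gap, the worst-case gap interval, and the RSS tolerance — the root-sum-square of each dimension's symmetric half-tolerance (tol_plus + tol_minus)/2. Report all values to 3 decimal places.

nominal=-117.100 wc=[-118.513,-115.815] rss=0.580

Stack each dimension's contribution:
  -A: nom -32.450 → Σnom=-32.450; wc +0.240/-0.341 → slack +0.240/-0.341; half-tol=0.290, Σhalf²=0.084390
  +B: nom +13.360 → Σnom=-19.090; wc +0.030/-0.230 → slack +0.270/-0.571; half-tol=0.130, Σhalf²=0.101290
  -C: nom -2.200 → Σnom=-21.290; wc +0.380/-0.380 → slack +0.650/-0.951; half-tol=0.380, Σhalf²=0.245690
  -D: nom -49.000 → Σnom=-70.290; wc +0.140/-0.140 → slack +0.790/-1.091; half-tol=0.140, Σhalf²=0.265290
  -E: nom -38.200 → Σnom=-108.490; wc +0.021/-0.210 → slack +0.811/-1.301; half-tol=0.115, Σhalf²=0.278631
  +F: nom +3.290 → Σnom=-105.200; wc +0.414/-0.052 → slack +1.225/-1.353; half-tol=0.233, Σhalf²=0.332919
  -G: nom -11.900 → Σnom=-117.100; wc +0.060/-0.060 → slack +1.285/-1.413; half-tol=0.060, Σhalf²=0.336519
Nominal = -117.100. Worst-case = [-117.100 - 1.413, -117.100 + 1.285] = [-118.513, -115.815]. RSS = √0.336519 = 0.580.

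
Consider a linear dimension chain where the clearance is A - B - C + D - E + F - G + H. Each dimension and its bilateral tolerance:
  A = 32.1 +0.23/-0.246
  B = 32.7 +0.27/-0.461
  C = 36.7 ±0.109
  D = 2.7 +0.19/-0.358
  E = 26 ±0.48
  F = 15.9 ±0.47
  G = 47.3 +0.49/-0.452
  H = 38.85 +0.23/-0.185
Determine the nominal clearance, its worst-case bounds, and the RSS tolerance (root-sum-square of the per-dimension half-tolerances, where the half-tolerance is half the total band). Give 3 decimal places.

Stack each dimension's contribution:
  +A: nom +32.100 → Σnom=32.100; wc +0.230/-0.246 → slack +0.230/-0.246; half-tol=0.238, Σhalf²=0.056644
  -B: nom -32.700 → Σnom=-0.600; wc +0.461/-0.270 → slack +0.691/-0.516; half-tol=0.366, Σhalf²=0.190234
  -C: nom -36.700 → Σnom=-37.300; wc +0.109/-0.109 → slack +0.800/-0.625; half-tol=0.109, Σhalf²=0.202115
  +D: nom +2.700 → Σnom=-34.600; wc +0.190/-0.358 → slack +0.990/-0.983; half-tol=0.274, Σhalf²=0.277191
  -E: nom -26.000 → Σnom=-60.600; wc +0.480/-0.480 → slack +1.470/-1.463; half-tol=0.480, Σhalf²=0.507591
  +F: nom +15.900 → Σnom=-44.700; wc +0.470/-0.470 → slack +1.940/-1.933; half-tol=0.470, Σhalf²=0.728491
  -G: nom -47.300 → Σnom=-92.000; wc +0.452/-0.490 → slack +2.392/-2.423; half-tol=0.471, Σhalf²=0.950332
  +H: nom +38.850 → Σnom=-53.150; wc +0.230/-0.185 → slack +2.622/-2.608; half-tol=0.208, Σhalf²=0.993389
Nominal = -53.150. Worst-case = [-53.150 - 2.608, -53.150 + 2.622] = [-55.758, -50.528]. RSS = √0.993389 = 0.997.

nominal=-53.150 wc=[-55.758,-50.528] rss=0.997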